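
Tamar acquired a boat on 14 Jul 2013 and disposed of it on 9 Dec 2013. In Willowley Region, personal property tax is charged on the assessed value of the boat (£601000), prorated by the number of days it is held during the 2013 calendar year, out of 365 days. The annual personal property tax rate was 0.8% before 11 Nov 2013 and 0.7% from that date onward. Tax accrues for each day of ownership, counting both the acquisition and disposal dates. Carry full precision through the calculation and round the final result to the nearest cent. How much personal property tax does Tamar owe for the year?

£1914.97

14 Jul – 10 Nov 2013: 120 days at 0.8% → £601000 × 0.8% × 120/365 = £1580.7123
11 Nov – 9 Dec 2013: 29 days at 0.7% → £601000 × 0.7% × 29/365 = £334.2548
Total = £1914.9671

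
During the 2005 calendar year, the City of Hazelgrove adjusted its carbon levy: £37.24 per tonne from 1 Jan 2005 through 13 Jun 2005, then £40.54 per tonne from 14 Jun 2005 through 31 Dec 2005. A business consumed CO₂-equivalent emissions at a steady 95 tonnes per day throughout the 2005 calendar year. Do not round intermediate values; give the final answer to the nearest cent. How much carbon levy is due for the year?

1 Jan – 13 Jun 2005: 164 days × 95 tonnes/day = 15,580 tonnes at £37.24/tonne → £580,199.20
14 Jun – 31 Dec 2005: 201 days × 95 tonnes/day = 19,095 tonnes at £40.54/tonne → £774,111.30

£1,354,310.50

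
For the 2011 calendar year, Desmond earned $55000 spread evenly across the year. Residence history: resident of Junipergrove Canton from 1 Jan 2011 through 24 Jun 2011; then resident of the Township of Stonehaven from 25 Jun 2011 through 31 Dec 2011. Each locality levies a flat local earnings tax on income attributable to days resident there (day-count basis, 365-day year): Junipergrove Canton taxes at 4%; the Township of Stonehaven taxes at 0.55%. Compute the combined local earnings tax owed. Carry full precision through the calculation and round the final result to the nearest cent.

Junipergrove Canton, 1 Jan – 24 Jun 2011: 175 days → $55000 × 4% × 175/365 = $1054.7945
The Township of Stonehaven, 25 Jun – 31 Dec 2011: 190 days → $55000 × 0.55% × 190/365 = $157.4658
Total = $1212.2603

$1212.26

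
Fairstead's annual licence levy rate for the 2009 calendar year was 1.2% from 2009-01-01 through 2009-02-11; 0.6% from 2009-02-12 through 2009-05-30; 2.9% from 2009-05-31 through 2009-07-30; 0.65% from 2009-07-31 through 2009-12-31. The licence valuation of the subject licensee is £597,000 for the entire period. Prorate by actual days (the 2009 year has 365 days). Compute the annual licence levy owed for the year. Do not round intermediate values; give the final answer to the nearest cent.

2009-01-01 to 2009-02-11: 42 days at 1.2% → £597,000 × 1.2% × 42/365 = £824.3507
2009-02-12 to 2009-05-30: 108 days at 0.6% → £597,000 × 0.6% × 108/365 = £1,059.8795
2009-05-31 to 2009-07-30: 61 days at 2.9% → £597,000 × 2.9% × 61/365 = £2,893.4055
2009-07-31 to 2009-12-31: 154 days at 0.65% → £597,000 × 0.65% × 154/365 = £1,637.2521
Total = £6,414.8877

£6,414.89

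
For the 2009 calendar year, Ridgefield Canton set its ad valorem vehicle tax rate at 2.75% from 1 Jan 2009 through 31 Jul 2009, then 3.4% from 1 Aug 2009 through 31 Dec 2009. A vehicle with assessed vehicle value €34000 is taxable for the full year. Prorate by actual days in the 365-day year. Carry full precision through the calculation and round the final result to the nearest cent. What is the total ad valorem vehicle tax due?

1 Jan – 31 Jul 2009: 212 days at 2.75% → €34000 × 2.75% × 212/365 = €543.0685
1 Aug – 31 Dec 2009: 153 days at 3.4% → €34000 × 3.4% × 153/365 = €484.5699
Total = €1027.6384

€1027.64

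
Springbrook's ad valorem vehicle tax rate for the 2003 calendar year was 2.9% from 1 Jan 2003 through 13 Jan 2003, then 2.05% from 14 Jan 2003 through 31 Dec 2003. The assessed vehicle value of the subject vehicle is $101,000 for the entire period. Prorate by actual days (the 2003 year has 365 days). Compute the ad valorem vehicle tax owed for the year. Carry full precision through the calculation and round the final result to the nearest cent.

1 Jan – 13 Jan 2003: 13 days at 2.9% → $101,000 × 2.9% × 13/365 = $104.3205
14 Jan – 31 Dec 2003: 352 days at 2.05% → $101,000 × 2.05% × 352/365 = $1,996.7562
Total = $2,101.0767

$2,101.08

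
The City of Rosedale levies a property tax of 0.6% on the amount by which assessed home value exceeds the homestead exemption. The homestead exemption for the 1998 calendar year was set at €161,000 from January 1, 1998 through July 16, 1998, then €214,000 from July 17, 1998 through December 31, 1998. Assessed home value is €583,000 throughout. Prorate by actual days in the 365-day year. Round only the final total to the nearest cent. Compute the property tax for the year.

€2,385.63

January 1 – July 16, 1998: 197 days, exemption €161,000 → (€583,000 − €161,000) × 0.6% × 197/365 = €1,366.5863
July 17 – December 31, 1998: 168 days, exemption €214,000 → (€583,000 − €214,000) × 0.6% × 168/365 = €1,019.0466
Total = €2,385.6329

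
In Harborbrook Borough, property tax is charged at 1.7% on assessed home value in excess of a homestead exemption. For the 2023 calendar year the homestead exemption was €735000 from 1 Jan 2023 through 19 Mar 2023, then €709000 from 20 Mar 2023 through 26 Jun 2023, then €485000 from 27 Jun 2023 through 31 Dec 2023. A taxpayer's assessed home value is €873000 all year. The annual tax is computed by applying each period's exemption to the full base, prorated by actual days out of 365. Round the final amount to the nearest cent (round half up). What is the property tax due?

€4654.93

1 Jan – 19 Mar 2023: 78 days, exemption €735000 → (€873000 − €735000) × 1.7% × 78/365 = €501.3370
20 Mar – 26 Jun 2023: 99 days, exemption €709000 → (€873000 − €709000) × 1.7% × 99/365 = €756.1973
27 Jun – 31 Dec 2023: 188 days, exemption €485000 → (€873000 − €485000) × 1.7% × 188/365 = €3397.3918
Total = €4654.9260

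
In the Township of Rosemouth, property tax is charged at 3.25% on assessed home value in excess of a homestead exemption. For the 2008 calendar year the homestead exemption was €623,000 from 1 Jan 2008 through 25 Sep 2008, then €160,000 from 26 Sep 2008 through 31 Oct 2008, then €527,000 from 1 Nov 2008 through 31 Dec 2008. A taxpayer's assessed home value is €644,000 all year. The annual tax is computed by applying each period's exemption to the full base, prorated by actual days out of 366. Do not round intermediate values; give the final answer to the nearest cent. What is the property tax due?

€2,682.58

1 Jan – 25 Sep 2008: 269 days, exemption €623,000 → (€644,000 − €623,000) × 3.25% × 269/366 = €501.6189
26 Sep – 31 Oct 2008: 36 days, exemption €160,000 → (€644,000 − €160,000) × 3.25% × 36/366 = €1,547.2131
1 Nov – 31 Dec 2008: 61 days, exemption €527,000 → (€644,000 − €527,000) × 3.25% × 61/366 = €633.7500
Total = €2,682.5820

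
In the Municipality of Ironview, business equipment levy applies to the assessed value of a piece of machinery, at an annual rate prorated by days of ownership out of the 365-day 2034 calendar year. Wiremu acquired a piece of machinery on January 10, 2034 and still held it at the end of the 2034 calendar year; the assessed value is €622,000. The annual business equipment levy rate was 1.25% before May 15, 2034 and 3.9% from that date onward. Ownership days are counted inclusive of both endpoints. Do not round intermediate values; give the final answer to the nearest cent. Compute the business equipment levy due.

January 10 – May 14, 2034: 125 days at 1.25% → €622,000 × 1.25% × 125/365 = €2,662.6712
May 15 – December 31, 2034: 231 days at 3.9% → €622,000 × 3.9% × 231/365 = €15,352.3233
Total = €18,014.9945

€18,014.99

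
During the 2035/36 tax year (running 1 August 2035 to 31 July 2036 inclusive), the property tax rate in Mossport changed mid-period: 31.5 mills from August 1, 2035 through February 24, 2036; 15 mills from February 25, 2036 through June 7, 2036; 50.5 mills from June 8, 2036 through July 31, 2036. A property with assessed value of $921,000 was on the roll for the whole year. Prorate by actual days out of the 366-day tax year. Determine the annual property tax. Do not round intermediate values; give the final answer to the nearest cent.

August 1, 2035 – February 24, 2036: 208 days at 31.5 mills → $921,000 × 3.15% × 208/366 = $16,487.4098
February 25 – June 7, 2036: 104 days at 15 mills → $921,000 × 1.5% × 104/366 = $3,925.5738
June 8 – July 31, 2036: 54 days at 50.5 mills → $921,000 × 5.05% × 54/366 = $6,862.2049
Total = $27,275.1885

$27,275.19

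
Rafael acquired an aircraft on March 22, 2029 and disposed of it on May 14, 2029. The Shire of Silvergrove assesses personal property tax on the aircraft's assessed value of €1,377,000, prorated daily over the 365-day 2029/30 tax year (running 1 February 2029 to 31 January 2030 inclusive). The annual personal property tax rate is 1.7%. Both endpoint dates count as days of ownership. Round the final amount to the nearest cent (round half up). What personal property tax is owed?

€3,463.25

Days held (March 22 – May 14, 2029): 54 out of 365
Tax = €1,377,000 × 1.7% × 54/365 = €3,463.2493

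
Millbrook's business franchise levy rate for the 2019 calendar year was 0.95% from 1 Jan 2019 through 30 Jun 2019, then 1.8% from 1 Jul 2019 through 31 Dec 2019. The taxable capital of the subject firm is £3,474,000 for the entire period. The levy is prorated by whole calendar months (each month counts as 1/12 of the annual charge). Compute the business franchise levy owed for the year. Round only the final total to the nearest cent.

1 Jan – 30 Jun 2019: 6 months at 0.95% → £3,474,000 × 0.95% × 6/12 = £16,501.5000
1 Jul – 31 Dec 2019: 6 months at 1.8% → £3,474,000 × 1.8% × 6/12 = £31,266.0000
Total = £47,767.5000

£47,767.50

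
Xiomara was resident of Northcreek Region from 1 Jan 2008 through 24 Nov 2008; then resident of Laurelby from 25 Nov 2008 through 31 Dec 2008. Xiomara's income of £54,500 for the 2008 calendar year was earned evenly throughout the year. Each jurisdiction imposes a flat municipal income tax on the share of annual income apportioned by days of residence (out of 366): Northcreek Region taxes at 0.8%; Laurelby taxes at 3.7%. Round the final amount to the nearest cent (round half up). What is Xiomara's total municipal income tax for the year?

£595.78

Northcreek Region, 1 Jan – 24 Nov 2008: 329 days → £54,500 × 0.8% × 329/366 = £391.9235
Laurelby, 25 Nov – 31 Dec 2008: 37 days → £54,500 × 3.7% × 37/366 = £203.8538
Total = £595.7773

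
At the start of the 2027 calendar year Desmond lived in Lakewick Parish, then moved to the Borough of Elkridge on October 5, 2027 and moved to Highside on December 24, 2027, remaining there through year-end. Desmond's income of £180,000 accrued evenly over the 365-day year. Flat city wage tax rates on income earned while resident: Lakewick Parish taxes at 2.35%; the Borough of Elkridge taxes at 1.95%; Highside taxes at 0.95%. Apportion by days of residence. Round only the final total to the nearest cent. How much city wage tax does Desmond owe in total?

Lakewick Parish, January 1 – October 4, 2027: 277 days → £180,000 × 2.35% × 277/365 = £3,210.1644
The Borough of Elkridge, October 5 – December 23, 2027: 80 days → £180,000 × 1.95% × 80/365 = £769.3151
Highside, December 24 – December 31, 2027: 8 days → £180,000 × 0.95% × 8/365 = £37.4795
Total = £4,016.9589

£4,016.96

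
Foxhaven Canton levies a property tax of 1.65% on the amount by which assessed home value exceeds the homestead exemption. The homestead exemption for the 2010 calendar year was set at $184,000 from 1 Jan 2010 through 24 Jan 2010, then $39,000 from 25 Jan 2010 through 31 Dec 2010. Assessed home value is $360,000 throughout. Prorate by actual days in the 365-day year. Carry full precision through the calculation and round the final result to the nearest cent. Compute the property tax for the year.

1 Jan – 24 Jan 2010: 24 days, exemption $184,000 → ($360,000 − $184,000) × 1.65% × 24/365 = $190.9479
25 Jan – 31 Dec 2010: 341 days, exemption $39,000 → ($360,000 − $39,000) × 1.65% × 341/365 = $4,948.2370
Total = $5,139.1849

$5,139.18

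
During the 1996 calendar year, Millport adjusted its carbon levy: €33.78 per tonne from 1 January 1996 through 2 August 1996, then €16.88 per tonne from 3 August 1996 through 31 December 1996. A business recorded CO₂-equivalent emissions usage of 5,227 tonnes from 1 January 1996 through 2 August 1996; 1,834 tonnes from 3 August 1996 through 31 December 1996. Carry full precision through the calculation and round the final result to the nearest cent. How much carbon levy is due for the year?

1 January – 2 August 1996: 5,227 tonnes at €33.78/tonne → €176,568.06
3 August – 31 December 1996: 1,834 tonnes at €16.88/tonne → €30,957.92

€207,525.98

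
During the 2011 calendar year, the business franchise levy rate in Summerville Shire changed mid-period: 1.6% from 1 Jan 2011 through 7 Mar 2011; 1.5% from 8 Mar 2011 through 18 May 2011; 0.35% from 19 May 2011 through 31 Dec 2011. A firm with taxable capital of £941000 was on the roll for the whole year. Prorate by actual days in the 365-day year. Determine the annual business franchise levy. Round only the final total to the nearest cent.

1 Jan – 7 Mar 2011: 66 days at 1.6% → £941000 × 1.6% × 66/365 = £2722.4548
8 Mar – 18 May 2011: 72 days at 1.5% → £941000 × 1.5% × 72/365 = £2784.3288
19 May – 31 Dec 2011: 227 days at 0.35% → £941000 × 0.35% × 227/365 = £2048.2863
Total = £7555.0699

£7555.07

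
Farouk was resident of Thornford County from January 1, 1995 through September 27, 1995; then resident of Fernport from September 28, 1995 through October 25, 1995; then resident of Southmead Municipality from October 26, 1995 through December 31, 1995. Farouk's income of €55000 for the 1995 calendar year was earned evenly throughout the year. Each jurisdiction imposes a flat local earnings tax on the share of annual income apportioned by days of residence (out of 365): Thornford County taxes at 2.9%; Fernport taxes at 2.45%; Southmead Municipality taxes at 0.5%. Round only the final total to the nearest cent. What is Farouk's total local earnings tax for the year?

Thornford County, January 1 – September 27, 1995: 270 days → €55000 × 2.9% × 270/365 = €1179.8630
Fernport, September 28 – October 25, 1995: 28 days → €55000 × 2.45% × 28/365 = €103.3699
Southmead Municipality, October 26 – December 31, 1995: 67 days → €55000 × 0.5% × 67/365 = €50.4795
Total = €1333.7123

€1333.71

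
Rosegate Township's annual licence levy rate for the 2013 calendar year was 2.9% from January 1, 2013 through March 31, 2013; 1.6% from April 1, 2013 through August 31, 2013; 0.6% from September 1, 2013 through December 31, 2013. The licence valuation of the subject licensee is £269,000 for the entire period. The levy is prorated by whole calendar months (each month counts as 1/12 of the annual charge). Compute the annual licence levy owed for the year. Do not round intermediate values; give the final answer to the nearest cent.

January 1 – March 31, 2013: 3 months at 2.9% → £269,000 × 2.9% × 3/12 = £1,950.2500
April 1 – August 31, 2013: 5 months at 1.6% → £269,000 × 1.6% × 5/12 = £1,793.3333
September 1 – December 31, 2013: 4 months at 0.6% → £269,000 × 0.6% × 4/12 = £538.0000
Total = £4,281.5833

£4,281.58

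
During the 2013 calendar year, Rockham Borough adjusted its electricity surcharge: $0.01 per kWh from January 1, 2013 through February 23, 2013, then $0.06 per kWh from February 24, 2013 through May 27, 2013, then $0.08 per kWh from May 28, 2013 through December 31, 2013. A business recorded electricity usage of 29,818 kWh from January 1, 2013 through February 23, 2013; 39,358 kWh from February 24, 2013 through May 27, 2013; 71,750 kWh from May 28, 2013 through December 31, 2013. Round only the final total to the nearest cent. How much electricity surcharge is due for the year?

January 1 – February 23, 2013: 29,818 kWh at $0.01/kWh → $298.18
February 24 – May 27, 2013: 39,358 kWh at $0.06/kWh → $2,361.48
May 28 – December 31, 2013: 71,750 kWh at $0.08/kWh → $5,740.00

$8,399.66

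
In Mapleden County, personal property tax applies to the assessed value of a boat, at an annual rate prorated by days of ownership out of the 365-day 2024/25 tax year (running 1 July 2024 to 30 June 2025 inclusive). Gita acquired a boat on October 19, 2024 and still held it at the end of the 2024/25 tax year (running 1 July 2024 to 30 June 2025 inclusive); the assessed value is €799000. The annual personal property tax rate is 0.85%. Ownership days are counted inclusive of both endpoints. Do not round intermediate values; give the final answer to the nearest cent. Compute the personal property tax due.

€4744.75

Days held (October 19, 2024 – June 30, 2025): 255 out of 365
Tax = €799000 × 0.85% × 255/365 = €4744.7466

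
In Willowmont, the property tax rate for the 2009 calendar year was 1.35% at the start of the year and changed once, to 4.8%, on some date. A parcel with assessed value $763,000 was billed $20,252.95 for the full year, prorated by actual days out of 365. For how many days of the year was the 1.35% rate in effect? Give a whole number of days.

Let d = days at the first rate; then 365 − d days at the second rate.
$763,000 × [1.35%·d + 4.8%·(365−d)] / 365 = $20,252.95
Solving gives d = 227, so the new rate took effect on August 16, 2009.

227 days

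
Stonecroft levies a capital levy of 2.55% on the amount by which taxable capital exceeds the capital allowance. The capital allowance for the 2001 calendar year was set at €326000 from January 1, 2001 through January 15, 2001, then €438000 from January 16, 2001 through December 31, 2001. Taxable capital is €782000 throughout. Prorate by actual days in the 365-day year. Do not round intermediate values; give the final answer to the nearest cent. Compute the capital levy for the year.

€8889.37

January 1 – January 15, 2001: 15 days, exemption €326000 → (€782000 − €326000) × 2.55% × 15/365 = €477.8630
January 16 – December 31, 2001: 350 days, exemption €438000 → (€782000 − €438000) × 2.55% × 350/365 = €8411.5068
Total = €8889.3699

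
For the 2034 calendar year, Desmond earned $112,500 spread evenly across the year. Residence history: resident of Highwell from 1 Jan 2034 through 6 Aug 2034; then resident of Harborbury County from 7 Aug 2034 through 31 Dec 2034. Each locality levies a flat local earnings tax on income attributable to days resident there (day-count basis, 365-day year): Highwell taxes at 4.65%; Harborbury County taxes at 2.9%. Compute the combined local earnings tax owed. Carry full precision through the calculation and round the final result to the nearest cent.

Highwell, 1 Jan – 6 Aug 2034: 218 days → $112,500 × 4.65% × 218/365 = $3,124.4178
Harborbury County, 7 Aug – 31 Dec 2034: 147 days → $112,500 × 2.9% × 147/365 = $1,313.9384
Total = $4,438.3562

$4,438.36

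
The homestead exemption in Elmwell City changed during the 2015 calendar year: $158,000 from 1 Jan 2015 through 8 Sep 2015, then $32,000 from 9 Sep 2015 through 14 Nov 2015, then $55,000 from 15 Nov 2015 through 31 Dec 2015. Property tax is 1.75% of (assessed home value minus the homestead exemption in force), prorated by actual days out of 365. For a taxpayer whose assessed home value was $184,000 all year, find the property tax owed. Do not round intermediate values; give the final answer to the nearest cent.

$1,091.86

1 Jan – 8 Sep 2015: 251 days, exemption $158,000 → ($184,000 − $158,000) × 1.75% × 251/365 = $312.8904
9 Sep – 14 Nov 2015: 67 days, exemption $32,000 → ($184,000 − $32,000) × 1.75% × 67/365 = $488.2740
15 Nov – 31 Dec 2015: 47 days, exemption $55,000 → ($184,000 − $55,000) × 1.75% × 47/365 = $290.6918
Total = $1,091.8562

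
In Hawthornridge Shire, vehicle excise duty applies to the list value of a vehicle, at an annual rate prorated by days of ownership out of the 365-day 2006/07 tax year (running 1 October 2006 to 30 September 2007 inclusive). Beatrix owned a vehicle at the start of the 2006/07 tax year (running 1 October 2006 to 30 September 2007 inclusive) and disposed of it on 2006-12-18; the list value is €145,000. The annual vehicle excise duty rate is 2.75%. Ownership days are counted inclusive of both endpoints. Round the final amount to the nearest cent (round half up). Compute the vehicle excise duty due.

€863.05

Days held (2006-10-01 to 2006-12-18): 79 out of 365
Tax = €145,000 × 2.75% × 79/365 = €863.0479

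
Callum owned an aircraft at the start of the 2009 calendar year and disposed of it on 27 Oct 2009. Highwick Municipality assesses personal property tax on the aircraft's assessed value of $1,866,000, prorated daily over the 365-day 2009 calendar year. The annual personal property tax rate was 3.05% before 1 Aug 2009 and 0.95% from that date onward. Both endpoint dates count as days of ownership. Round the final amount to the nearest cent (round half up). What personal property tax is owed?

$37,330.22

1 Jan – 31 Jul 2009: 212 days at 3.05% → $1,866,000 × 3.05% × 212/365 = $33,056.3178
1 Aug – 27 Oct 2009: 88 days at 0.95% → $1,866,000 × 0.95% × 88/365 = $4,273.9068
Total = $37,330.2247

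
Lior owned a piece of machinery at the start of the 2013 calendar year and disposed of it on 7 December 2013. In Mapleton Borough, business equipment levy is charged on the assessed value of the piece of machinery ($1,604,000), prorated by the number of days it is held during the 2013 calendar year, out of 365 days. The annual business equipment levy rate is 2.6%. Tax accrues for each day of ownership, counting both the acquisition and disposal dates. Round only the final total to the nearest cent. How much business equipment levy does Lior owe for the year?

$38,961.82

Days held (1 January – 7 December 2013): 341 out of 365
Tax = $1,604,000 × 2.6% × 341/365 = $38,961.8192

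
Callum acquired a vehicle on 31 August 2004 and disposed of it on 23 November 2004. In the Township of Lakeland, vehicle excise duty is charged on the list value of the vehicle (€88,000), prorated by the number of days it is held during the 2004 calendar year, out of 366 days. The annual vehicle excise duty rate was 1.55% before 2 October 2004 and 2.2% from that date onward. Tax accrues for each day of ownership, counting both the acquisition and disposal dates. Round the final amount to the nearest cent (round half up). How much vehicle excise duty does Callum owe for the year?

31 August – 1 October 2004: 32 days at 1.55% → €88,000 × 1.55% × 32/366 = €119.2568
2 October – 23 November 2004: 53 days at 2.2% → €88,000 × 2.2% × 53/366 = €280.3497
Total = €399.6066

€399.61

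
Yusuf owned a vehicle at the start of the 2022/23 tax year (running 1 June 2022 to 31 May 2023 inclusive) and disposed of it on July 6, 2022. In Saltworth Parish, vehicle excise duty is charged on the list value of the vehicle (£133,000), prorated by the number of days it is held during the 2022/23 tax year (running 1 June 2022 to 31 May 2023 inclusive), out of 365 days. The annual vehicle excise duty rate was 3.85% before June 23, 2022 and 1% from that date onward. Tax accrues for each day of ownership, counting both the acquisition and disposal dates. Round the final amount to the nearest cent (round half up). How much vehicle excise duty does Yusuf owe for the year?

June 1 – June 22, 2022: 22 days at 3.85% → £133,000 × 3.85% × 22/365 = £308.6329
June 23 – July 6, 2022: 14 days at 1% → £133,000 × 1% × 14/365 = £51.0137
Total = £359.6466

£359.65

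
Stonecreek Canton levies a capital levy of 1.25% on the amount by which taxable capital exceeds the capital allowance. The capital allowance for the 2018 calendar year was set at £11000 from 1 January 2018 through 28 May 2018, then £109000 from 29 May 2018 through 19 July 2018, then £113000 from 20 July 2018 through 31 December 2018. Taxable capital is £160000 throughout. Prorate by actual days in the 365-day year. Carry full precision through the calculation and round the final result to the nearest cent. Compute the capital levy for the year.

£1111.61

1 January – 28 May 2018: 148 days, exemption £11000 → (£160000 − £11000) × 1.25% × 148/365 = £755.2055
29 May – 19 July 2018: 52 days, exemption £109000 → (£160000 − £109000) × 1.25% × 52/365 = £90.8219
20 July – 31 December 2018: 165 days, exemption £113000 → (£160000 − £113000) × 1.25% × 165/365 = £265.5822
Total = £1111.6096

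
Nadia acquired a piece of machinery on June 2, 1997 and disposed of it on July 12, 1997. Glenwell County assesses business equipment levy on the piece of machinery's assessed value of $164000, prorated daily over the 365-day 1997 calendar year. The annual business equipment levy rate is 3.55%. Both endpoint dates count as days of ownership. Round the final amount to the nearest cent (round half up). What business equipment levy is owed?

Days held (June 2 – July 12, 1997): 41 out of 365
Tax = $164000 × 3.55% × 41/365 = $653.9781

$653.98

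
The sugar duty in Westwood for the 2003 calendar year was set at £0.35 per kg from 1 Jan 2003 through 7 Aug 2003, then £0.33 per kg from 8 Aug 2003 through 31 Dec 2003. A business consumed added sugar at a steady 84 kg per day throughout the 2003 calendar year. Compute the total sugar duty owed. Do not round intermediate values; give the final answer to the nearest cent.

1 Jan – 7 Aug 2003: 219 days × 84 kg/day = 18,396 kg at £0.35/kg → £6,438.60
8 Aug – 31 Dec 2003: 146 days × 84 kg/day = 12,264 kg at £0.33/kg → £4,047.12

£10,485.72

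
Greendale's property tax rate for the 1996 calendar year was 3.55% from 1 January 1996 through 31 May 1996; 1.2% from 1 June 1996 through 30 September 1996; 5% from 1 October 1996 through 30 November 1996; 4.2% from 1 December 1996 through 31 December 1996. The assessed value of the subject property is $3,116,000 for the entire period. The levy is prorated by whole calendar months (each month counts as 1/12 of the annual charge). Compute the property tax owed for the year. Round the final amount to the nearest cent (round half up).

$95,427.50

1 January – 31 May 1996: 5 months at 3.55% → $3,116,000 × 3.55% × 5/12 = $46,090.8333
1 June – 30 September 1996: 4 months at 1.2% → $3,116,000 × 1.2% × 4/12 = $12,464.0000
1 October – 30 November 1996: 2 months at 5% → $3,116,000 × 5% × 2/12 = $25,966.6667
1 December – 31 December 1996: 1 month at 4.2% → $3,116,000 × 4.2% × 1/12 = $10,906.0000
Total = $95,427.5000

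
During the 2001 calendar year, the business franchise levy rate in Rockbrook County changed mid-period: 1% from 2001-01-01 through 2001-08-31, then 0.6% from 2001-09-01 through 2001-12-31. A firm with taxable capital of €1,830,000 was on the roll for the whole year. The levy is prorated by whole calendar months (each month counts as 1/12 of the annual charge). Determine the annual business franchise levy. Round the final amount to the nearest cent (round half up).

€15,860.00

2001-01-01 to 2001-08-31: 8 months at 1% → €1,830,000 × 1% × 8/12 = €12,200.0000
2001-09-01 to 2001-12-31: 4 months at 0.6% → €1,830,000 × 0.6% × 4/12 = €3,660.0000
Total = €15,860.0000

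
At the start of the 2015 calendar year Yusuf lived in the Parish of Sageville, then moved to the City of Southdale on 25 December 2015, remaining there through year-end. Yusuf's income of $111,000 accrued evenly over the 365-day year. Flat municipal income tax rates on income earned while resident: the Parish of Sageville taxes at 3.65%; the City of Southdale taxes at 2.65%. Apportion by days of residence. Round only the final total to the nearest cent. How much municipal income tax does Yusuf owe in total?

$4,030.21

The Parish of Sageville, 1 January – 24 December 2015: 358 days → $111,000 × 3.65% × 358/365 = $3,973.8000
The City of Southdale, 25 December – 31 December 2015: 7 days → $111,000 × 2.65% × 7/365 = $56.4123
Total = $4,030.2123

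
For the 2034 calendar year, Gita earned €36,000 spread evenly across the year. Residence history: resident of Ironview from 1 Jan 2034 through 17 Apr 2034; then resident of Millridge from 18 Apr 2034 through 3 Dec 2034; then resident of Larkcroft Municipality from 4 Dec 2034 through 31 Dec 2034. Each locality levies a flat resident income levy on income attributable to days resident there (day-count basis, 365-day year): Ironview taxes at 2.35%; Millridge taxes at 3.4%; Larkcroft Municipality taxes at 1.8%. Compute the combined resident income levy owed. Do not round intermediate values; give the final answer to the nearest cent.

€1,069.00

Ironview, 1 Jan – 17 Apr 2034: 107 days → €36,000 × 2.35% × 107/365 = €248.0055
Millridge, 18 Apr – 3 Dec 2034: 230 days → €36,000 × 3.4% × 230/365 = €771.2877
Larkcroft Municipality, 4 Dec – 31 Dec 2034: 28 days → €36,000 × 1.8% × 28/365 = €49.7096
Total = €1,069.0027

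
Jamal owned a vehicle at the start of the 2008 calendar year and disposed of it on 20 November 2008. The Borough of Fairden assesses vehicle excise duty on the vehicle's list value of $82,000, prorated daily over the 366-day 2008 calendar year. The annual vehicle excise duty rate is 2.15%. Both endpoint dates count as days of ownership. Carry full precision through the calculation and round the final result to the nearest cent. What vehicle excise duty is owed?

$1,565.51

Days held (1 January – 20 November 2008): 325 out of 366
Tax = $82,000 × 2.15% × 325/366 = $1,565.5055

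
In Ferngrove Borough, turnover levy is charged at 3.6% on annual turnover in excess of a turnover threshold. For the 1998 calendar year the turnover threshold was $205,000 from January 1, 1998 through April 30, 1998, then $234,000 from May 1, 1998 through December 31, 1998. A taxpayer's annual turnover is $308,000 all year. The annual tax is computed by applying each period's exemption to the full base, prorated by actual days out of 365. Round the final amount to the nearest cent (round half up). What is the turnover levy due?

January 1 – April 30, 1998: 120 days, exemption $205,000 → ($308,000 − $205,000) × 3.6% × 120/365 = $1,219.0685
May 1 – December 31, 1998: 245 days, exemption $234,000 → ($308,000 − $234,000) × 3.6% × 245/365 = $1,788.1644
Total = $3,007.2329

$3,007.23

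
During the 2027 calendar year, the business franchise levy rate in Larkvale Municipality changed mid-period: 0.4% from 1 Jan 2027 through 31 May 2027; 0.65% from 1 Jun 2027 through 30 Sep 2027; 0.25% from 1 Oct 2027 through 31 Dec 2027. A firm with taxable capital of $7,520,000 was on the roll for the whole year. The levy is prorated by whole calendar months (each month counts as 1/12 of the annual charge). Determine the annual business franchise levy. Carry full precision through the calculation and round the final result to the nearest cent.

1 Jan – 31 May 2027: 5 months at 0.4% → $7,520,000 × 0.4% × 5/12 = $12,533.3333
1 Jun – 30 Sep 2027: 4 months at 0.65% → $7,520,000 × 0.65% × 4/12 = $16,293.3333
1 Oct – 31 Dec 2027: 3 months at 0.25% → $7,520,000 × 0.25% × 3/12 = $4,700.0000
Total = $33,526.6667

$33,526.67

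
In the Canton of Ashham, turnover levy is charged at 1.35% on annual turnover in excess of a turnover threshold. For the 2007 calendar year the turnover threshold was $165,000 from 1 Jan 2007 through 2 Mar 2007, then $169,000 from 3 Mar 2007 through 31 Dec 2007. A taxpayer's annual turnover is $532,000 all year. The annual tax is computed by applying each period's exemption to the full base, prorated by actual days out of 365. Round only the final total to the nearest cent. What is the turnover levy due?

1 Jan – 2 Mar 2007: 61 days, exemption $165,000 → ($532,000 − $165,000) × 1.35% × 61/365 = $828.0123
3 Mar – 31 Dec 2007: 304 days, exemption $169,000 → ($532,000 − $169,000) × 1.35% × 304/365 = $4,081.5123
Total = $4,909.5247

$4,909.52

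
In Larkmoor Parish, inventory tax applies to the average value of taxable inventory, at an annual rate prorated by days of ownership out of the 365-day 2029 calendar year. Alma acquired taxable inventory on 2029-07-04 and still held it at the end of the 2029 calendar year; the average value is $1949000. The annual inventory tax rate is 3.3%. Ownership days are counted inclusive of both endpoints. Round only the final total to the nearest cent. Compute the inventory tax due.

$31894.18

Days held (2029-07-04 to 2029-12-31): 181 out of 365
Tax = $1949000 × 3.3% × 181/365 = $31894.1836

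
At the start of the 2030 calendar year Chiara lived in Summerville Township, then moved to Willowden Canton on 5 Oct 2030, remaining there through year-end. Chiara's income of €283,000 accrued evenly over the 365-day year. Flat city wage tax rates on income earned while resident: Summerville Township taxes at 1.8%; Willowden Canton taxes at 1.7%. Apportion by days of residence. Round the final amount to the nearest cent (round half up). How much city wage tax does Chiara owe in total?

€5,025.77

Summerville Township, 1 Jan – 4 Oct 2030: 277 days → €283,000 × 1.8% × 277/365 = €3,865.8575
Willowden Canton, 5 Oct – 31 Dec 2030: 88 days → €283,000 × 1.7% × 88/365 = €1,159.9123
Total = €5,025.7699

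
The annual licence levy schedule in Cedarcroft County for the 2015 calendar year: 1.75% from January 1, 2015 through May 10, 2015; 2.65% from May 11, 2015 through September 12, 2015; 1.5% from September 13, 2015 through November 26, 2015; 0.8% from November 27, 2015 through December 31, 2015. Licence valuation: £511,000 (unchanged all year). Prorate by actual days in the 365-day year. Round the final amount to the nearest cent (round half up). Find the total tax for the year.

£9,789.50

January 1 – May 10, 2015: 130 days at 1.75% → £511,000 × 1.75% × 130/365 = £3,185.0000
May 11 – September 12, 2015: 125 days at 2.65% → £511,000 × 2.65% × 125/365 = £4,637.5000
September 13 – November 26, 2015: 75 days at 1.5% → £511,000 × 1.5% × 75/365 = £1,575.0000
November 27 – December 31, 2015: 35 days at 0.8% → £511,000 × 0.8% × 35/365 = £392.0000
Total = £9,789.5000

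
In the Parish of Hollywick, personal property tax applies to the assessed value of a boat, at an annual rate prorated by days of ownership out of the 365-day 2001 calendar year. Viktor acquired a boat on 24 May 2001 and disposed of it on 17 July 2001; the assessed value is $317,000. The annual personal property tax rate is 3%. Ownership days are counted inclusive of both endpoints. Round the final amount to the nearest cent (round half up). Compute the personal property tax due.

$1,433.01

Days held (24 May – 17 July 2001): 55 out of 365
Tax = $317,000 × 3% × 55/365 = $1,433.0137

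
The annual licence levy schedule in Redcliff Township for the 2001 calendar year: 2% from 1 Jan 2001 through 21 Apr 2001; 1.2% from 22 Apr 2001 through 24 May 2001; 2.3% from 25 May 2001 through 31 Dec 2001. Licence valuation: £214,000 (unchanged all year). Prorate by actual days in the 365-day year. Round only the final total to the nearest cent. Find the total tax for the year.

1 Jan – 21 Apr 2001: 111 days at 2% → £214,000 × 2% × 111/365 = £1,301.5890
22 Apr – 24 May 2001: 33 days at 1.2% → £214,000 × 1.2% × 33/365 = £232.1753
25 May – 31 Dec 2001: 221 days at 2.3% → £214,000 × 2.3% × 221/365 = £2,980.1699
Total = £4,513.9342

£4,513.93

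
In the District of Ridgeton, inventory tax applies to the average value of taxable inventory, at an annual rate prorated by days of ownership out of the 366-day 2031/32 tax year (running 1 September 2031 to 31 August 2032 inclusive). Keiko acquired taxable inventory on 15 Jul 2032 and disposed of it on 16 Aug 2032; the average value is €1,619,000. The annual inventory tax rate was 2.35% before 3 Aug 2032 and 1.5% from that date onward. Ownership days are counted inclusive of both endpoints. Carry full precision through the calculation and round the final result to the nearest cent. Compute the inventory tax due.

15 Jul – 2 Aug 2032: 19 days at 2.35% → €1,619,000 × 2.35% × 19/366 = €1,975.0915
3 Aug – 16 Aug 2032: 14 days at 1.5% → €1,619,000 × 1.5% × 14/366 = €928.9344
Total = €2,904.0260

€2,904.03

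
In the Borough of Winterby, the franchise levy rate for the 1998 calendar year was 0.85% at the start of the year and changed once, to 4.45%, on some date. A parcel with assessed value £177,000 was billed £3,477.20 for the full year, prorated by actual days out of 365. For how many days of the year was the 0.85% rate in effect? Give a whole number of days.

252 days

Let d = days at the first rate; then 365 − d days at the second rate.
£177,000 × [0.85%·d + 4.45%·(365−d)] / 365 = £3,477.20
Solving gives d = 252, so the new rate took effect on 10 September 1998.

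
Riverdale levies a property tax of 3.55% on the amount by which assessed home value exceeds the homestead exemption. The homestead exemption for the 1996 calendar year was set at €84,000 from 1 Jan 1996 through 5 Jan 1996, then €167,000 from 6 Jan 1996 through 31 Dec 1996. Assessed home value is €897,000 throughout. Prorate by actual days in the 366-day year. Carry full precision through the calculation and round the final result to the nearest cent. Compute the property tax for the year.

1 Jan – 5 Jan 1996: 5 days, exemption €84,000 → (€897,000 − €84,000) × 3.55% × 5/366 = €394.2828
6 Jan – 31 Dec 1996: 361 days, exemption €167,000 → (€897,000 − €167,000) × 3.55% × 361/366 = €25,560.9699
Total = €25,955.2527

€25,955.25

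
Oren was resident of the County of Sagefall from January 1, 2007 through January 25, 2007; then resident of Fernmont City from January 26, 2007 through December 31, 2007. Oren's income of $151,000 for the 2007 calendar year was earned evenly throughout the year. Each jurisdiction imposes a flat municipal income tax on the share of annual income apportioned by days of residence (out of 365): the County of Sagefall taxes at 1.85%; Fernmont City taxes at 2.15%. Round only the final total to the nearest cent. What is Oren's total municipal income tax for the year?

The County of Sagefall, January 1 – January 25, 2007: 25 days → $151,000 × 1.85% × 25/365 = $191.3356
Fernmont City, January 26 – December 31, 2007: 340 days → $151,000 × 2.15% × 340/365 = $3,024.1370
Total = $3,215.4726

$3,215.47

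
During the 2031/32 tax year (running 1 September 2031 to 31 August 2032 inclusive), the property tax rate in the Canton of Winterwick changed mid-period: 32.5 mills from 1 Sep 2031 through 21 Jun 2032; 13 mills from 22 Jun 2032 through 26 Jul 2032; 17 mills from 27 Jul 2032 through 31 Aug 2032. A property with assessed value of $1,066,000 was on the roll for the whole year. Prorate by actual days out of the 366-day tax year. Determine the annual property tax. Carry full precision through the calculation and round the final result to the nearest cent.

1 Sep 2031 – 21 Jun 2032: 295 days at 32.5 mills → $1,066,000 × 3.25% × 295/366 = $27,924.2486
22 Jun – 26 Jul 2032: 35 days at 13 mills → $1,066,000 × 1.3% × 35/366 = $1,325.2186
27 Jul – 31 Aug 2032: 36 days at 17 mills → $1,066,000 × 1.7% × 36/366 = $1,782.4918
Total = $31,031.9590

$31,031.96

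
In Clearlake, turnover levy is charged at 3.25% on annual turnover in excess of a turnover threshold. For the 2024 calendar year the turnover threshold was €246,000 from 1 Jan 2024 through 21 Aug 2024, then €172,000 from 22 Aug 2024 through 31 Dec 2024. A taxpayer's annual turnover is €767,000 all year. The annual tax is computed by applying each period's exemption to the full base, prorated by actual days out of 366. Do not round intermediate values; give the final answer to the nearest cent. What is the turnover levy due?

1 Jan – 21 Aug 2024: 234 days, exemption €246,000 → (€767,000 − €246,000) × 3.25% × 234/366 = €10,825.6967
22 Aug – 31 Dec 2024: 132 days, exemption €172,000 → (€767,000 − €172,000) × 3.25% × 132/366 = €6,974.1803
Total = €17,799.8770

€17,799.88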